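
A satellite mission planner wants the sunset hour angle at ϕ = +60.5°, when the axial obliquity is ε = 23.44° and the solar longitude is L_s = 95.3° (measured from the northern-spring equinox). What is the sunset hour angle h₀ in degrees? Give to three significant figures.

Solar declination: sin δ = sin ε · sin L_s = sin 23.44° × sin 95.3° = 0.39609, so δ = +23.334°.
cos h₀ = −tan ϕ · tan δ = −tan(+60.5°) × tan(+23.334°) = -0.7624, so h₀ = 2.4379 rad = 139.68°.

h₀ = 140°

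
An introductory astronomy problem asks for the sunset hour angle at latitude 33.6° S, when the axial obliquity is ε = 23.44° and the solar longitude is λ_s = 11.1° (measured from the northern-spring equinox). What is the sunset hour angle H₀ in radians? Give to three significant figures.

Solar declination: sin δ = sin ε · sin λ_s = sin 23.44° × sin 11.1° = 0.07658, so δ = +4.392°.
cos H₀ = −tan φ · tan δ = −tan(-33.6°) × tan(+4.392°) = 0.0510, so H₀ = 1.5197 rad = 87.07°.

H₀ = 1.52 rad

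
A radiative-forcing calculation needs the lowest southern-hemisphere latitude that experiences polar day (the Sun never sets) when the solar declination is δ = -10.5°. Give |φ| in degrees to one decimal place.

|φ| = 79.5°

Polar day requires cos H₀ = −tan φ tan δ ≤ −1, i.e. tan φ tan δ ≥ 1.
The boundary is |tan φ| · |tan δ| = 1, so |φ| = 90° − |δ| = 90° − 10.5° = 79.5° in the southern hemisphere.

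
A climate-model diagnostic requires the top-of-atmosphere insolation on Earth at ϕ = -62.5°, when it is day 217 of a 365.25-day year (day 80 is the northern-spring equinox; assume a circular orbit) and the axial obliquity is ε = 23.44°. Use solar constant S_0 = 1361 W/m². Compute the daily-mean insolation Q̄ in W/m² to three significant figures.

Q̄ ≈ 53.6 W/m²

Solar longitude: L_s = 360° × (217 − 80)/365.25 = 135.031°.
sin δ = sin 23.44° × sin 135.031° = 0.28113, so δ = +16.328°.
cos h₀ = −tan(-62.5°) tan(+16.328°) = 0.5627, h₀ = 0.9731 rad.
Bracket: h₀ sin ϕ sin δ + cos ϕ cos δ sin h₀ = 0.9731×-0.88701×0.28113 + 0.46175×0.95967×0.82664 = -0.242657 + 0.366307 = 0.123650.
Q̄ = (S_0/π) × [bracket] = (1361/π) × 0.123650 = 53.57 W/m².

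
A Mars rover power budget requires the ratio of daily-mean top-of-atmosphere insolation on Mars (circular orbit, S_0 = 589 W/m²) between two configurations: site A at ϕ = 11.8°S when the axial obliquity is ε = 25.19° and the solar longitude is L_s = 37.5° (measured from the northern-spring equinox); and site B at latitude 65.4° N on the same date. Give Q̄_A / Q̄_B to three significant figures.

Q̄_A / Q̄_B ≈ 1.02

— Configuration A (ϕ=-11.8°):
Solar declination: sin δ = sin ε · sin L_s = sin 25.19° × sin 37.5° = 0.25910, so δ = +15.017°.
cos h₀ = −tan(-11.8°) tan(+15.017°) = 0.0560, h₀ = 1.5147 rad.
Bracket: h₀ sin ϕ sin δ + cos ϕ cos δ sin h₀ = 1.5147×-0.20450×0.25910 + 0.97887×0.96585×0.99843 = -0.080258 + 0.943957 = 0.863699.
Q̄ = (S_0/π) × [bracket] = (589/π) × 0.863699 = 161.93 W/m².
— Configuration B (ϕ=+65.4°):
cos h₀ = −tan(+65.4°) tan(+15.017°) = -0.5859, h₀ = 2.1968 rad.
Bracket: h₀ sin ϕ sin δ + cos ϕ cos δ sin h₀ = 2.1968×0.90924×0.25910 + 0.41628×0.96585×0.81036 = 0.517531 + 0.325817 = 0.843348.
Q̄ = (S_0/π) × [bracket] = (589/π) × 0.843348 = 158.11 W/m².
Ratio Q̄_A / Q̄_B = 161.93 / 158.11 = 1.024.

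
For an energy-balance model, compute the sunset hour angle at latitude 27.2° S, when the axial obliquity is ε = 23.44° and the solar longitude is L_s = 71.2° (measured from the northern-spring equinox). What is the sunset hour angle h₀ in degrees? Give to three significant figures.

Solar declination: sin δ = sin ε · sin L_s = sin 23.44° × sin 71.2° = 0.37657, so δ = +22.121°.
cos h₀ = −tan ϕ · tan δ = −tan(-27.2°) × tan(+22.121°) = 0.2089, so h₀ = 1.3603 rad = 77.94°.

h₀ = 77.9°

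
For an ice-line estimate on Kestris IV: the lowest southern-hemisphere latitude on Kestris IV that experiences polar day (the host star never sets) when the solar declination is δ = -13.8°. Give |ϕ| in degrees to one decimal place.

Polar day requires cos h₀ = −tan ϕ tan δ ≤ −1, i.e. tan ϕ tan δ ≥ 1.
The boundary is |tan ϕ| · |tan δ| = 1, so |ϕ| = 90° − |δ| = 90° − 13.8° = 76.2° in the southern hemisphere.

|ϕ| = 76.2°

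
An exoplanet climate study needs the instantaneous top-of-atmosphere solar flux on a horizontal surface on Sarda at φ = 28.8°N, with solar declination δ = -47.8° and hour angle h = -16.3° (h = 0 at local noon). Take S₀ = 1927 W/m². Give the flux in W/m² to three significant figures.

cos θ_z = sin φ sin δ + cos φ cos δ cos h = -0.356885 + 0.564973 = 0.208088.
Flux = S₀ · cos θ_z = 1927 × 0.208088 = 401.0 W/m².

401 W/m²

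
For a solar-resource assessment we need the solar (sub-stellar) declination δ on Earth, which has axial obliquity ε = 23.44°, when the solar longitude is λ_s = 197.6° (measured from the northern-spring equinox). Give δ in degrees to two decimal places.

δ = -6.91°

sin δ = sin ε · sin λ_s = sin 23.44° × sin 197.6° = -0.120279.
δ = arcsin(-0.120279) = -6.91°.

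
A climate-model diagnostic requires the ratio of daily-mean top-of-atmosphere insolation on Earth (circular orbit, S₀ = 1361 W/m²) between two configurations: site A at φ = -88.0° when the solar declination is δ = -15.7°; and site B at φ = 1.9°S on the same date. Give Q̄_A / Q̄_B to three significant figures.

— Configuration A (φ=-88.0°):
cos H₀ = −tan(-88.0°) tan(-15.700°) = -8.0493 ≤ −1 ⇒ polar day, H₀ = π.
Bracket: H₀ sin φ sin δ + cos φ cos δ sin H₀ = 3.1416×-0.99939×-0.27060 + 0.03490×0.96269×0.00000 = 0.849598 + 0.000000 = 0.849598.
Q̄ = (S₀/π) × [bracket] = (1361/π) × 0.849598 = 368.06 W/m².
— Configuration B (φ=-1.9°):
cos H₀ = −tan(-1.9°) tan(-15.700°) = -0.0093, H₀ = 1.5801 rad.
Bracket: H₀ sin φ sin δ + cos φ cos δ sin H₀ = 1.5801×-0.03316×-0.27060 + 0.99945×0.96269×0.99996 = 0.014178 + 0.962122 = 0.976300.
Q̄ = (S₀/π) × [bracket] = (1361/π) × 0.976300 = 422.95 W/m².
Ratio Q̄_A / Q̄_B = 368.06 / 422.95 = 0.8702.

Q̄_A / Q̄_B ≈ 0.870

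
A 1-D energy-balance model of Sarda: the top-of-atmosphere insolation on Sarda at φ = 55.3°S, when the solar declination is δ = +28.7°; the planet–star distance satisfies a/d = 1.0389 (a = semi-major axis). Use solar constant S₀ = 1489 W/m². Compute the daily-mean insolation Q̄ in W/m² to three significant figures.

Q̄ ≈ 23.3 W/m²

cos H₀ = −tan(-55.3°) tan(+28.700°) = 0.7907, H₀ = 0.6589 rad.
Bracket: H₀ sin φ sin δ + cos φ cos δ sin H₀ = 0.6589×-0.82214×0.48022 + 0.56928×0.87715×0.61225 = -0.260139 + 0.305723 = 0.045584.
Inverse-square distance factor (a/d)² = 1.0389² = 1.079313.
Q̄ = (S₀/π) × 1.079313 × [bracket] = (1489/π) × 1.079313 × 0.045584 = 23.32 W/m².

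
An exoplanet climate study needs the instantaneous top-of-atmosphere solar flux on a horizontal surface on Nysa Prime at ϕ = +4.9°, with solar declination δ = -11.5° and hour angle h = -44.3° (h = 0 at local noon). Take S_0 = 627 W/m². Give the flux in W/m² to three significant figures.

cos θ_z = sin ϕ sin δ + cos ϕ cos δ cos h = -0.017029 + 0.698762 = 0.681733.
Flux = S_0 · cos θ_z = 627 × 0.681733 = 427.4 W/m².

427 W/m²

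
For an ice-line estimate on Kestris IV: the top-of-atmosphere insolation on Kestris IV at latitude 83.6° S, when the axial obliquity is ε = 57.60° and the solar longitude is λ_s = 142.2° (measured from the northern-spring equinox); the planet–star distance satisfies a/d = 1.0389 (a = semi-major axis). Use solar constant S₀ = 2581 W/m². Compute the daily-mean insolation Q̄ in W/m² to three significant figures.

Q̄ ≈ 0.00 W/m²

Solar declination: sin δ = sin ε · sin λ_s = sin 57.60° × sin 142.2° = 0.51749, so δ = +31.164°.
cos H₀ = −tan(-83.6°) tan(+31.164°) = 5.3917 ≥ 1 ⇒ polar night, H₀ = 0 and Q̄ = 0.
Inverse-square distance factor (a/d)² = 1.0389² = 1.079313.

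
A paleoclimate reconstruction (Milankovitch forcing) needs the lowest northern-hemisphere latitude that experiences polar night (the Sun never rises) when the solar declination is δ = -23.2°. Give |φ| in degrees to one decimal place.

|φ| = 66.8°

Polar night requires cos H₀ = −tan φ tan δ ≥ 1, i.e. tan φ tan δ ≤ −1.
The boundary is |tan φ| · |tan δ| = 1, so |φ| = 90° − |δ| = 90° − 23.2° = 66.8° in the northern hemisphere.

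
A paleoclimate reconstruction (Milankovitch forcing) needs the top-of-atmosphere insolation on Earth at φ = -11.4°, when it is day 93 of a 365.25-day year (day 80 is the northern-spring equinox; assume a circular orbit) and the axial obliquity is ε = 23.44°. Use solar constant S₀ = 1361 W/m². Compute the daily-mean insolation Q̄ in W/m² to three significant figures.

Q̄ ≈ 411 W/m²

Solar longitude: λ_s = 360° × (93 − 80)/365.25 = 12.813°.
sin δ = sin 23.44° × sin 12.813° = 0.08822, so δ = +5.061°.
cos H₀ = −tan(-11.4°) tan(+5.061°) = 0.0179, H₀ = 1.5529 rad.
Bracket: H₀ sin φ sin δ + cos φ cos δ sin H₀ = 1.5529×-0.19766×0.08822 + 0.98027×0.99610×0.99984 = -0.027079 + 0.976291 = 0.949212.
Q̄ = (S₀/π) × [bracket] = (1361/π) × 0.949212 = 411.2 W/m².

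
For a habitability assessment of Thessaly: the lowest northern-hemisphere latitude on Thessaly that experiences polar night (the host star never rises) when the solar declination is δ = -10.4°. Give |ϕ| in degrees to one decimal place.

|ϕ| = 79.6°

Polar night requires cos h₀ = −tan ϕ tan δ ≥ 1, i.e. tan ϕ tan δ ≤ −1.
The boundary is |tan ϕ| · |tan δ| = 1, so |ϕ| = 90° − |δ| = 90° − 10.4° = 79.6° in the northern hemisphere.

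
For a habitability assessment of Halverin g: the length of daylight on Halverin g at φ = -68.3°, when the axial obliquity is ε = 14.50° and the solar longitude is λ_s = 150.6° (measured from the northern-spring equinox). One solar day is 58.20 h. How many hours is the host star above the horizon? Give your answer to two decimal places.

Solar declination: sin δ = sin ε · sin λ_s = sin 14.50° × sin 150.6° = 0.12291, so δ = +7.060°.
cos H₀ = −tan φ · tan δ = −tan(-68.3°) × tan(+7.060°) = 0.3112, so H₀ = 1.2543 rad = 71.87°.
Daylight = 2H₀/(2π) × 58.20 h = (1.2543/π) × 58.20 = 23.24 h.

23.24 h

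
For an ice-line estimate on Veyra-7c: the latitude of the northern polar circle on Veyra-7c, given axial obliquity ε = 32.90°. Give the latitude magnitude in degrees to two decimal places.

57.10°

The polar circle is the lowest latitude that experiences at least one full rotation of continuous daylight at the northern-summer solstice; it lies at |φ| = 90° − ε = 90° − 32.90° = 57.10°.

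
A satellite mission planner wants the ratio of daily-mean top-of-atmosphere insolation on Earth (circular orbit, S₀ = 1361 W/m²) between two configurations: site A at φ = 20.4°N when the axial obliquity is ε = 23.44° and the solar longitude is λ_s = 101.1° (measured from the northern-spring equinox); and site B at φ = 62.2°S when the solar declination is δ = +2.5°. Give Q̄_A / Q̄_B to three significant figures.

Q̄_A / Q̄_B ≈ 2.67

— Configuration A (φ=+20.4°):
Solar declination: sin δ = sin ε · sin λ_s = sin 23.44° × sin 101.1° = 0.39035, so δ = +22.976°.
cos H₀ = −tan(+20.4°) tan(+22.976°) = -0.1577, H₀ = 1.7291 rad.
Bracket: H₀ sin φ sin δ + cos φ cos δ sin H₀ = 1.7291×0.34857×0.39035 + 0.93728×0.92067×0.98749 = 0.235269 + 0.852130 = 1.087399.
Q̄ = (S₀/π) × [bracket] = (1361/π) × 1.087399 = 471.08 W/m².
— Configuration B (φ=-62.2°):
cos H₀ = −tan(-62.2°) tan(+2.500°) = 0.0828, H₀ = 1.4879 rad.
Bracket: H₀ sin φ sin δ + cos φ cos δ sin H₀ = 1.4879×-0.88458×0.04362 + 0.46639×0.99905×0.99657 = -0.057411 + 0.464349 = 0.406938.
Q̄ = (S₀/π) × [bracket] = (1361/π) × 0.406938 = 176.29 W/m².
Ratio Q̄_A / Q̄_B = 471.08 / 176.29 = 2.672.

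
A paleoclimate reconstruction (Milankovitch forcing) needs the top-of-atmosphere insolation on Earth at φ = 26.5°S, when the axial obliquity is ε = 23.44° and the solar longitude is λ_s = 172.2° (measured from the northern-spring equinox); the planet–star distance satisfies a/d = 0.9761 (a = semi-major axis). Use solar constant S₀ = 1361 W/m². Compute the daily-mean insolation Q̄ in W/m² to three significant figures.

Solar declination: sin δ = sin ε · sin λ_s = sin 23.44° × sin 172.2° = 0.05399, so δ = +3.095°.
cos H₀ = −tan(-26.5°) tan(+3.095°) = 0.0270, H₀ = 1.5438 rad.
Bracket: H₀ sin φ sin δ + cos φ cos δ sin H₀ = 1.5438×-0.44620×0.05399 + 0.89493×0.99854×0.99964 = -0.037191 + 0.893302 = 0.856111.
Inverse-square distance factor (a/d)² = 0.9761² = 0.952771.
Q̄ = (S₀/π) × 0.952771 × [bracket] = (1361/π) × 0.952771 × 0.856111 = 353.4 W/m².

Q̄ ≈ 353 W/m²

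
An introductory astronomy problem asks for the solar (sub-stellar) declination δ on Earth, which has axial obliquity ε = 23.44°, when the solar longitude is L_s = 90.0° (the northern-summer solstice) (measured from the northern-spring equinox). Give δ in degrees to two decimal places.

δ = +23.44°

sin δ = sin ε · sin L_s = sin 23.44° × sin 90.0° = 0.397789.
δ = arcsin(0.397789) = +23.44°.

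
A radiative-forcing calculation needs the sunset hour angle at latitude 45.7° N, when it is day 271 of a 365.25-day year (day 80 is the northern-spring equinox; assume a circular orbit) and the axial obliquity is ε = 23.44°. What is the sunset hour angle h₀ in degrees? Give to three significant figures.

h₀ = 86.6°

Solar longitude: L_s = 360° × (271 − 80)/365.25 = 188.255°.
sin δ = sin 23.44° × sin 188.255° = -0.05711, so δ = -3.274°.
cos h₀ = −tan ϕ · tan δ = −tan(+45.7°) × tan(-3.274°) = 0.0586, so h₀ = 1.5121 rad = 86.64°.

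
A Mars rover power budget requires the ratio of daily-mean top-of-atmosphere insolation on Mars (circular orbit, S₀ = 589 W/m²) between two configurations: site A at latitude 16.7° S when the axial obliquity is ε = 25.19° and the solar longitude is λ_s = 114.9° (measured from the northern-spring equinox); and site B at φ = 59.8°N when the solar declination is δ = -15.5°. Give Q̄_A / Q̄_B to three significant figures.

Q̄_A / Q̄_B ≈ 4.02

— Configuration A (φ=-16.7°):
Solar declination: sin δ = sin ε · sin λ_s = sin 25.19° × sin 114.9° = 0.38606, so δ = +22.709°.
cos H₀ = −tan(-16.7°) tan(+22.709°) = 0.1256, H₀ = 1.4449 rad.
Bracket: H₀ sin φ sin δ + cos φ cos δ sin H₀ = 1.4449×-0.28736×0.38606 + 0.95782×0.92247×0.99209 = -0.160295 + 0.876571 = 0.716276.
Q̄ = (S₀/π) × [bracket] = (589/π) × 0.716276 = 134.29 W/m².
— Configuration B (φ=+59.8°):
cos H₀ = −tan(+59.8°) tan(-15.500°) = 0.4765, H₀ = 1.0741 rad.
Bracket: H₀ sin φ sin δ + cos φ cos δ sin H₀ = 1.0741×0.86427×-0.26724 + 0.50302×0.96363×0.87918 = -0.248082 + 0.426161 = 0.178079.
Q̄ = (S₀/π) × [bracket] = (589/π) × 0.178079 = 33.387 W/m².
Ratio Q̄_A / Q̄_B = 134.29 / 33.387 = 4.022.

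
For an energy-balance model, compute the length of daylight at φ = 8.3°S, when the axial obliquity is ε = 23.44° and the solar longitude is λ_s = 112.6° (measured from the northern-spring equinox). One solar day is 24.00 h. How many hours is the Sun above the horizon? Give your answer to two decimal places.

11.56 h

Solar declination: sin δ = sin ε · sin λ_s = sin 23.44° × sin 112.6° = 0.36724, so δ = +21.546°.
cos H₀ = −tan φ · tan δ = −tan(-8.3°) × tan(+21.546°) = 0.0576, so H₀ = 1.5132 rad = 86.70°.
Daylight = 2H₀/(2π) × 24.00 h = (1.5132/π) × 24.00 = 11.56 h.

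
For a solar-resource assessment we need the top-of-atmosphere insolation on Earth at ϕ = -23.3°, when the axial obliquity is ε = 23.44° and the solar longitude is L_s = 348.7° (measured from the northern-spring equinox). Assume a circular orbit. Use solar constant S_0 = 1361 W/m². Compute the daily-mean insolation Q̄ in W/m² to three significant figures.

Solar declination: sin δ = sin ε · sin L_s = sin 23.44° × sin 348.7° = -0.07795, so δ = -4.470°.
cos h₀ = −tan(-23.3°) tan(-4.470°) = -0.0337, h₀ = 1.6045 rad.
Bracket: h₀ sin ϕ sin δ + cos ϕ cos δ sin h₀ = 1.6045×-0.39555×-0.07795 + 0.91845×0.99696×0.99943 = 0.049472 + 0.915136 = 0.964608.
Q̄ = (S_0/π) × [bracket] = (1361/π) × 0.964608 = 417.9 W/m².

Q̄ ≈ 418 W/m²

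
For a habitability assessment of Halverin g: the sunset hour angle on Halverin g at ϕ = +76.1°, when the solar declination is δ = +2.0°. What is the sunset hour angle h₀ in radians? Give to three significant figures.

cos h₀ = −tan ϕ · tan δ = −tan(+76.1°) × tan(+2.000°) = -0.1411, so h₀ = 1.7124 rad = 98.11°.

h₀ = 1.71 rad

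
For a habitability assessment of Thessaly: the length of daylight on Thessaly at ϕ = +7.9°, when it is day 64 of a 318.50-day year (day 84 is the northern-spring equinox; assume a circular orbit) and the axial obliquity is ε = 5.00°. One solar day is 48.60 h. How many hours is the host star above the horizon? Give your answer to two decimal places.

24.23 h

Solar longitude: L_s = 360° × (64 − 84)/318.50 = -22.606°, i.e. -22.606° + 360° = 337.394°.
sin δ = sin 5.00° × sin 337.394° = -0.03350, so δ = -1.920°.
cos h₀ = −tan ϕ · tan δ = −tan(+7.9°) × tan(-1.920°) = 0.0047, so h₀ = 1.5661 rad = 89.73°.
Daylight = 2h₀/(2π) × 48.60 h = (1.5661/π) × 48.60 = 24.23 h.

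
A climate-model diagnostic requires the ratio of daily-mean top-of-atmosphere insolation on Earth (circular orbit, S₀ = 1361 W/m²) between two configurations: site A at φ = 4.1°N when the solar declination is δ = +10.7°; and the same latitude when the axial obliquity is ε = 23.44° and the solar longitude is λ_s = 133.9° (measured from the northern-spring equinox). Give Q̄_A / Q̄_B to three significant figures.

Q̄_A / Q̄_B ≈ 1.01

— Configuration A (φ=+4.1°):
cos H₀ = −tan(+4.1°) tan(+10.700°) = -0.0135, H₀ = 1.5843 rad.
Bracket: H₀ sin φ sin δ + cos φ cos δ sin H₀ = 1.5843×0.07150×0.18567 + 0.99744×0.98261×0.99991 = 0.021032 + 0.980006 = 1.001038.
Q̄ = (S₀/π) × [bracket] = (1361/π) × 1.001038 = 433.67 W/m².
— Configuration B (φ=+4.1°):
Solar declination: sin δ = sin ε · sin λ_s = sin 23.44° × sin 133.9° = 0.28663, so δ = +16.656°.
cos H₀ = −tan(+4.1°) tan(+16.656°) = -0.0214, H₀ = 1.5922 rad.
Bracket: H₀ sin φ sin δ + cos φ cos δ sin H₀ = 1.5922×0.07150×0.28663 + 0.99744×0.95804×0.99977 = 0.032631 + 0.955368 = 0.987999.
Q̄ = (S₀/π) × [bracket] = (1361/π) × 0.987999 = 428.02 W/m².
Ratio Q̄_A / Q̄_B = 433.67 / 428.02 = 1.013.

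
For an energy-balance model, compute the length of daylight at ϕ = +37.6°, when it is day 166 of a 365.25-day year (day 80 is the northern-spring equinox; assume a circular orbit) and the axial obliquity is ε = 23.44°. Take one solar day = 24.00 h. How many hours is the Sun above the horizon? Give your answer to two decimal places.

Solar longitude: L_s = 360° × (166 − 80)/365.25 = 84.764°.
sin δ = sin 23.44° × sin 84.764° = 0.39613, so δ = +23.336°.
cos h₀ = −tan ϕ · tan δ = −tan(+37.6°) × tan(+23.336°) = -0.3322, so h₀ = 1.9095 rad = 109.40°.
Daylight = 2h₀/(2π) × 24.00 h = (1.9095/π) × 24.00 = 14.59 h.

14.59 h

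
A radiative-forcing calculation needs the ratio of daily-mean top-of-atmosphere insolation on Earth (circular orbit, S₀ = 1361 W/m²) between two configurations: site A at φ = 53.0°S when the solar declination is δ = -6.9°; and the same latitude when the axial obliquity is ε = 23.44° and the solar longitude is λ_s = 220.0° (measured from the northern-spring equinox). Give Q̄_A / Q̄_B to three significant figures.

Q̄_A / Q̄_B ≈ 0.805

— Configuration A (φ=-53.0°):
cos H₀ = −tan(-53.0°) tan(-6.900°) = -0.1606, H₀ = 1.7321 rad.
Bracket: H₀ sin φ sin δ + cos φ cos δ sin H₀ = 1.7321×-0.79864×-0.12014 + 0.60182×0.99276×0.98702 = 0.166193 + 0.589708 = 0.755901.
Q̄ = (S₀/π) × [bracket] = (1361/π) × 0.755901 = 327.47 W/m².
— Configuration B (φ=-53.0°):
Solar declination: sin δ = sin ε · sin λ_s = sin 23.44° × sin 220.0° = -0.25569, so δ = -14.815°.
cos H₀ = −tan(-53.0°) tan(-14.815°) = -0.3510, H₀ = 1.9294 rad.
Bracket: H₀ sin φ sin δ + cos φ cos δ sin H₀ = 1.9294×-0.79864×-0.25569 + 0.60182×0.96676×0.93638 = 0.393992 + 0.544800 = 0.938792.
Q̄ = (S₀/π) × [bracket] = (1361/π) × 0.938792 = 406.70 W/m².
Ratio Q̄_A / Q̄_B = 327.47 / 406.70 = 0.8052.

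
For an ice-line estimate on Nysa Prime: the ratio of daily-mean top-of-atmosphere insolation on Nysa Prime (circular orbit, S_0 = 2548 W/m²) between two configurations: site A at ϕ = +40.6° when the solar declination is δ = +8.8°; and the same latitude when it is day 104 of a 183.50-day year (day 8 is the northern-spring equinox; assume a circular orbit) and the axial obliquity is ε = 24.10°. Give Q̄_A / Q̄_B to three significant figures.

Q̄_A / Q̄_B ≈ 1.31

— Configuration A (ϕ=+40.6°):
cos h₀ = −tan(+40.6°) tan(+8.800°) = -0.1327, h₀ = 1.7039 rad.
Bracket: h₀ sin ϕ sin δ + cos ϕ cos δ sin h₀ = 1.7039×0.65077×0.15299 + 0.75927×0.98823×0.99116 = 0.169643 + 0.743700 = 0.913343.
Q̄ = (S_0/π) × [bracket] = (2548/π) × 0.913343 = 740.77 W/m².
— Configuration B (ϕ=+40.6°):
Solar longitude: L_s = 360° × (104 − 8)/183.50 = 188.338°.
sin δ = sin 24.10° × sin 188.338° = -0.05921, so δ = -3.395°.
cos h₀ = −tan(+40.6°) tan(-3.395°) = 0.0508, h₀ = 1.5199 rad.
Bracket: h₀ sin ϕ sin δ + cos ϕ cos δ sin h₀ = 1.5199×0.65077×-0.05921 + 0.75927×0.99825×0.99871 = -0.058565 + 0.756964 = 0.698399.
Q̄ = (S_0/π) × [bracket] = (2548/π) × 0.698399 = 566.44 W/m².
Ratio Q̄_A / Q̄_B = 740.77 / 566.44 = 1.308.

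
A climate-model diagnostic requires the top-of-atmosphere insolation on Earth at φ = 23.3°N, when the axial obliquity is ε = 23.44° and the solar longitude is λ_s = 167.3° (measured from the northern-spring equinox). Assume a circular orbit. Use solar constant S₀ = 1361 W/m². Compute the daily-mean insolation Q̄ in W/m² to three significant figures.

Solar declination: sin δ = sin ε · sin λ_s = sin 23.44° × sin 167.3° = 0.08745, so δ = +5.017°.
cos H₀ = −tan(+23.3°) tan(+5.017°) = -0.0378, H₀ = 1.6086 rad.
Bracket: H₀ sin φ sin δ + cos φ cos δ sin H₀ = 1.6086×0.39555×0.08745 + 0.91845×0.99617×0.99929 = 0.055643 + 0.914283 = 0.969926.
Q̄ = (S₀/π) × [bracket] = (1361/π) × 0.969926 = 420.2 W/m².

Q̄ ≈ 420 W/m²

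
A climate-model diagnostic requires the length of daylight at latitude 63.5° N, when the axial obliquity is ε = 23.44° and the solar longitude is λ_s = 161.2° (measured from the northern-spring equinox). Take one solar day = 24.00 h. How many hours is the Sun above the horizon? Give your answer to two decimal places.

Solar declination: sin δ = sin ε · sin λ_s = sin 23.44° × sin 161.2° = 0.12819, so δ = +7.365°.
cos H₀ = −tan φ · tan δ = −tan(+63.5°) × tan(+7.365°) = -0.2593, so H₀ = 1.8330 rad = 105.03°.
Daylight = 2H₀/(2π) × 24.00 h = (1.8330/π) × 24.00 = 14.00 h.

14.00 h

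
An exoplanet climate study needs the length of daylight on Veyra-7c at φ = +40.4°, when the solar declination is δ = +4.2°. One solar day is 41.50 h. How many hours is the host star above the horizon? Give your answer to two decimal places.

cos H₀ = −tan φ · tan δ = −tan(+40.4°) × tan(+4.200°) = -0.0625, so H₀ = 1.6333 rad = 93.58°.
Daylight = 2H₀/(2π) × 41.50 h = (1.6333/π) × 41.50 = 21.58 h.

21.58 h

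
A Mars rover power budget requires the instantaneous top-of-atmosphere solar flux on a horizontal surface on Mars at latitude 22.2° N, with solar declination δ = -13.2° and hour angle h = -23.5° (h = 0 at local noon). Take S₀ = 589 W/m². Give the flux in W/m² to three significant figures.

436 W/m²

cos θ_z = sin φ sin δ + cos φ cos δ cos h = -0.086280 + 0.826645 = 0.740365.
Flux = S₀ · cos θ_z = 589 × 0.740365 = 436.1 W/m².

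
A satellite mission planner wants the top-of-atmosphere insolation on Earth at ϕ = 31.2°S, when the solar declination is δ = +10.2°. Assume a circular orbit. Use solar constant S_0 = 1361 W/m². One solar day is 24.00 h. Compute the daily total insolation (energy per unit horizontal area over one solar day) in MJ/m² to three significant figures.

cos h₀ = −tan(-31.2°) tan(+10.200°) = 0.1090, h₀ = 1.4616 rad.
Bracket: h₀ sin ϕ sin δ + cos ϕ cos δ sin h₀ = 1.4616×-0.51803×0.17708 + 0.85536×0.98420×0.99405 = -0.134077 + 0.836836 = 0.702759.
Q̄ = (S_0/π) × [bracket] = (1361/π) × 0.702759 = 304.45 W/m².
Daily total = Q̄ × 24.00 h × 3600 s/h = 304.45 × 24.00 × 3600 / 10⁶ = 26.30 MJ/m².

26.3 MJ/m²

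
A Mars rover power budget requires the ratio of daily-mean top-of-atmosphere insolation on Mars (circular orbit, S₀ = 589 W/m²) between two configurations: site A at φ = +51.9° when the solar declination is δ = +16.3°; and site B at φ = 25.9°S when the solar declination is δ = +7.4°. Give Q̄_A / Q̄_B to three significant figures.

— Configuration A (φ=+51.9°):
cos H₀ = −tan(+51.9°) tan(+16.300°) = -0.3729, H₀ = 1.9530 rad.
Bracket: H₀ sin φ sin δ + cos φ cos δ sin H₀ = 1.9530×0.78694×0.28067 + 0.61704×0.95981×0.92786 = 0.431360 + 0.549517 = 0.980877.
Q̄ = (S₀/π) × [bracket] = (589/π) × 0.980877 = 183.90 W/m².
— Configuration B (φ=-25.9°):
cos H₀ = −tan(-25.9°) tan(+7.400°) = 0.0631, H₀ = 1.5077 rad.
Bracket: H₀ sin φ sin δ + cos φ cos δ sin H₀ = 1.5077×-0.43680×0.12880 + 0.89956×0.99167×0.99801 = -0.084823 + 0.890291 = 0.805468.
Q̄ = (S₀/π) × [bracket] = (589/π) × 0.805468 = 151.01 W/m².
Ratio Q̄_A / Q̄_B = 183.90 / 151.01 = 1.218.

Q̄_A / Q̄_B ≈ 1.22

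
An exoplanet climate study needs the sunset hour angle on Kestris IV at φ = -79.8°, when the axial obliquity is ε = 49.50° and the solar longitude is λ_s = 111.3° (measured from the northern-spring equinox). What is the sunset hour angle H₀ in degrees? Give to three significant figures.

Solar declination: sin δ = sin ε · sin λ_s = sin 49.50° × sin 111.3° = 0.70846, so δ = +45.110°.
cos H₀ = −tan φ · tan δ = 5.5792 ≥ 1, so the host star never rises (polar night) and H₀ = 0.

H₀ = 0.00°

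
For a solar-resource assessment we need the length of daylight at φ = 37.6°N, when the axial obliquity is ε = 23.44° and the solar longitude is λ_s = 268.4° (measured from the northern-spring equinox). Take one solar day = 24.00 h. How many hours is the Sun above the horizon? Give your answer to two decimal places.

9.40 h

Solar declination: sin δ = sin ε · sin λ_s = sin 23.44° × sin 268.4° = -0.39763, so δ = -23.430°.
cos H₀ = −tan φ · tan δ = −tan(+37.6°) × tan(-23.430°) = 0.3337, so H₀ = 1.2305 rad = 70.50°.
Daylight = 2H₀/(2π) × 24.00 h = (1.2305/π) × 24.00 = 9.40 h.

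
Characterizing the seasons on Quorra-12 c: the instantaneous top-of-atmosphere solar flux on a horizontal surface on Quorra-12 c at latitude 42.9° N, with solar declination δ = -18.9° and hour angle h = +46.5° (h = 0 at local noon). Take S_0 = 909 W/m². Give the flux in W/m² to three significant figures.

233 W/m²

cos θ_z = sin ϕ sin δ + cos ϕ cos δ cos h = -0.220497 + 0.477063 = 0.256566.
Flux = S_0 · cos θ_z = 909 × 0.256566 = 233.2 W/m².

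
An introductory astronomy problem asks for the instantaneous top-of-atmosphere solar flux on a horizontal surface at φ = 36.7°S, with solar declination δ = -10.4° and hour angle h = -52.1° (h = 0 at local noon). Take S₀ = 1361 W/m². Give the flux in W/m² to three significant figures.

cos θ_z = sin φ sin δ + cos φ cos δ cos h = 0.107883 + 0.484428 = 0.592311.
Flux = S₀ · cos θ_z = 1361 × 0.592311 = 806.1 W/m².

806 W/m²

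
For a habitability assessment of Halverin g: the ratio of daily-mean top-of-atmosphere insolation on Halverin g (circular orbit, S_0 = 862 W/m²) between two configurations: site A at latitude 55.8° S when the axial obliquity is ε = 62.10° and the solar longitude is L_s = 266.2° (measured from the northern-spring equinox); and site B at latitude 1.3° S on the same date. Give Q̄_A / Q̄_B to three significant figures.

Q̄_A / Q̄_B ≈ 4.55

— Configuration A (ϕ=-55.8°):
Solar declination: sin δ = sin ε · sin L_s = sin 62.10° × sin 266.2° = -0.88182, so δ = -61.863°.
cos h₀ = −tan(-55.8°) tan(-61.863°) = -2.7515 ≤ −1 ⇒ polar day, h₀ = π.
Bracket: h₀ sin ϕ sin δ + cos ϕ cos δ sin h₀ = 3.1416×-0.82708×-0.88182 + 0.56208×0.47158×0.00000 = 2.291281 + 0.000000 = 2.291281.
Q̄ = (S_0/π) × [bracket] = (862/π) × 2.291281 = 628.69 W/m².
— Configuration B (ϕ=-1.3°):
cos h₀ = −tan(-1.3°) tan(-61.863°) = -0.0424, h₀ = 1.6132 rad.
Bracket: h₀ sin ϕ sin δ + cos ϕ cos δ sin h₀ = 1.6132×-0.02269×-0.88182 + 0.99974×0.47158×0.99910 = 0.032278 + 0.471033 = 0.503311.
Q̄ = (S_0/π) × [bracket] = (862/π) × 0.503311 = 138.10 W/m².
Ratio Q̄_A / Q̄_B = 628.69 / 138.10 = 4.552.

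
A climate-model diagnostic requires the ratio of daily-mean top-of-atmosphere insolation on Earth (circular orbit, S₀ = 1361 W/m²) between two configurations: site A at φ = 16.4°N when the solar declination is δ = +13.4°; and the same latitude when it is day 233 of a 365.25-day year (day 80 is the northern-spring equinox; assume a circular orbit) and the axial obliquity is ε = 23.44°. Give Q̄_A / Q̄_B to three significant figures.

Q̄_A / Q̄_B ≈ 1.01

— Configuration A (φ=+16.4°):
cos H₀ = −tan(+16.4°) tan(+13.400°) = -0.0701, H₀ = 1.6410 rad.
Bracket: H₀ sin φ sin δ + cos φ cos δ sin H₀ = 1.6410×0.28234×0.23175 + 0.95931×0.97278×0.99754 = 0.107374 + 0.930902 = 1.038276.
Q̄ = (S₀/π) × [bracket] = (1361/π) × 1.038276 = 449.80 W/m².
— Configuration B (φ=+16.4°):
Solar longitude: λ_s = 360° × (233 − 80)/365.25 = 150.801°.
sin δ = sin 23.44° × sin 150.801° = 0.19406, so δ = +11.190°.
cos H₀ = −tan(+16.4°) tan(+11.190°) = -0.0582, H₀ = 1.6291 rad.
Bracket: H₀ sin φ sin δ + cos φ cos δ sin H₀ = 1.6291×0.28234×0.19406 + 0.95931×0.98099×0.99830 = 0.089260 + 0.939474 = 1.028734.
Q̄ = (S₀/π) × [bracket] = (1361/π) × 1.028734 = 445.67 W/m².
Ratio Q̄_A / Q̄_B = 449.80 / 445.67 = 1.009.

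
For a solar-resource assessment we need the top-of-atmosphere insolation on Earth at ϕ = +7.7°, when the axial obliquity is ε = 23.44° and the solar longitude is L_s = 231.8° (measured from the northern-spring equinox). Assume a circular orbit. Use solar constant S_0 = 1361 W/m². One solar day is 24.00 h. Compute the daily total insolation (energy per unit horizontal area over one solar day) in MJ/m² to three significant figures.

Solar declination: sin δ = sin ε · sin L_s = sin 23.44° × sin 231.8° = -0.31260, so δ = -18.216°.
cos h₀ = −tan(+7.7°) tan(-18.216°) = 0.0445, h₀ = 1.5263 rad.
Bracket: h₀ sin ϕ sin δ + cos ϕ cos δ sin h₀ = 1.5263×0.13399×-0.31260 + 0.99098×0.94988×0.99901 = -0.063929 + 0.940380 = 0.876451.
Q̄ = (S_0/π) × [bracket] = (1361/π) × 0.876451 = 379.70 W/m².
Daily total = Q̄ × 24.00 h × 3600 s/h = 379.70 × 24.00 × 3600 / 10⁶ = 32.81 MJ/m².

32.8 MJ/m²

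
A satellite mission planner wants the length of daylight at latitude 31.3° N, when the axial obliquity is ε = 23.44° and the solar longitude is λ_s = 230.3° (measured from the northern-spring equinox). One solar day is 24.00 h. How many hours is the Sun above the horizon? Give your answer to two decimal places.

10.50 h

Solar declination: sin δ = sin ε · sin λ_s = sin 23.44° × sin 230.3° = -0.30606, so δ = -17.822°.
cos H₀ = −tan φ · tan δ = −tan(+31.3°) × tan(-17.822°) = 0.1955, so H₀ = 1.3741 rad = 78.73°.
Daylight = 2H₀/(2π) × 24.00 h = (1.3741/π) × 24.00 = 10.50 h.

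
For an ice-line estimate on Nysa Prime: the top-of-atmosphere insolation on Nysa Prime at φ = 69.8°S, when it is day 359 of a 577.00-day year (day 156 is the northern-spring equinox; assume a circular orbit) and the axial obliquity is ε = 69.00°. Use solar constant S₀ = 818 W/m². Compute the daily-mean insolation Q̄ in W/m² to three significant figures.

Q̄ ≈ 0.00 W/m²

Solar longitude: λ_s = 360° × (359 − 156)/577.00 = 126.655°.
sin δ = sin 69.00° × sin 126.655° = 0.74896, so δ = +48.500°.
cos H₀ = −tan(-69.8°) tan(+48.500°) = 3.0721 ≥ 1 ⇒ polar night, H₀ = 0 and Q̄ = 0.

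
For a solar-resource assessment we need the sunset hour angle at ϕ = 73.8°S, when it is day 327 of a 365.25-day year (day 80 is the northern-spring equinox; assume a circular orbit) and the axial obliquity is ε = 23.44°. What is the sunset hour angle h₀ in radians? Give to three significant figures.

Solar longitude: L_s = 360° × (327 − 80)/365.25 = 243.450°.
sin δ = sin 23.44° × sin 243.450° = -0.35584, so δ = -20.845°.
Sunrise equation: cos h₀ = −tan ϕ · tan δ = -1.3106 ≤ −1, so the Sun never sets (polar day) and h₀ = π.

h₀ = 3.14 rad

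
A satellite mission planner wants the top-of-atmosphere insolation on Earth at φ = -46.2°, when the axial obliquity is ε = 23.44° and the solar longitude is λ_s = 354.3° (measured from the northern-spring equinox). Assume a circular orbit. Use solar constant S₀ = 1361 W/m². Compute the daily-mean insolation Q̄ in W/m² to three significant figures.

Q̄ ≈ 319 W/m²

Solar declination: sin δ = sin ε · sin λ_s = sin 23.44° × sin 354.3° = -0.03951, so δ = -2.264°.
cos H₀ = −tan(-46.2°) tan(-2.264°) = -0.0412, H₀ = 1.6120 rad.
Bracket: H₀ sin φ sin δ + cos φ cos δ sin H₀ = 1.6120×-0.72176×-0.03951 + 0.69214×0.99922×0.99915 = 0.045969 + 0.691012 = 0.736981.
Q̄ = (S₀/π) × [bracket] = (1361/π) × 0.736981 = 319.3 W/m².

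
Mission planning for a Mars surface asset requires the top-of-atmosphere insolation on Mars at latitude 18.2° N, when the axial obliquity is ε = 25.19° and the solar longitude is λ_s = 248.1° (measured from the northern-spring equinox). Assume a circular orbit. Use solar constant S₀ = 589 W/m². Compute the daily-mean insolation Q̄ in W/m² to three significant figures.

Q̄ ≈ 129 W/m²

Solar declination: sin δ = sin ε · sin λ_s = sin 25.19° × sin 248.1° = -0.39491, so δ = -23.260°.
cos H₀ = −tan(+18.2°) tan(-23.260°) = 0.1413, H₀ = 1.4290 rad.
Bracket: H₀ sin φ sin δ + cos φ cos δ sin H₀ = 1.4290×0.31233×-0.39491 + 0.94997×0.91872×0.98996 = -0.176256 + 0.863994 = 0.687738.
Q̄ = (S₀/π) × [bracket] = (589/π) × 0.687738 = 128.9 W/m².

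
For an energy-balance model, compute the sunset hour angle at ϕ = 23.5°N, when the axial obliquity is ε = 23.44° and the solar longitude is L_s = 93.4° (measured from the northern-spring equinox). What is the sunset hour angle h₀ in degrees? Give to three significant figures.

h₀ = 101°

Solar declination: sin δ = sin ε · sin L_s = sin 23.44° × sin 93.4° = 0.39709, so δ = +23.396°.
cos h₀ = −tan ϕ · tan δ = −tan(+23.5°) × tan(+23.396°) = -0.1881, so h₀ = 1.7601 rad = 100.84°.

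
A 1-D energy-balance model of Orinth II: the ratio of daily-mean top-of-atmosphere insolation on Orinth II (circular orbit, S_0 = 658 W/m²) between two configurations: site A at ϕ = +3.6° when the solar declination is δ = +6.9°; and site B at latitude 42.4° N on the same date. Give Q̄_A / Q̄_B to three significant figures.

— Configuration A (ϕ=+3.6°):
cos h₀ = −tan(+3.6°) tan(+6.900°) = -0.0076, h₀ = 1.5784 rad.
Bracket: h₀ sin ϕ sin δ + cos ϕ cos δ sin h₀ = 1.5784×0.06279×0.12014 + 0.99803×0.99276×0.99997 = 0.011907 + 0.990775 = 1.002682.
Q̄ = (S_0/π) × [bracket] = (658/π) × 1.002682 = 210.01 W/m².
— Configuration B (ϕ=+42.4°):
cos h₀ = −tan(+42.4°) tan(+6.900°) = -0.1105, h₀ = 1.6815 rad.
Bracket: h₀ sin ϕ sin δ + cos ϕ cos δ sin h₀ = 1.6815×0.67430×0.12014 + 0.73846×0.99276×0.99388 = 0.136219 + 0.728627 = 0.864846.
Q̄ = (S_0/π) × [bracket] = (658/π) × 0.864846 = 181.14 W/m².
Ratio Q̄_A / Q̄_B = 210.01 / 181.14 = 1.159.

Q̄_A / Q̄_B ≈ 1.16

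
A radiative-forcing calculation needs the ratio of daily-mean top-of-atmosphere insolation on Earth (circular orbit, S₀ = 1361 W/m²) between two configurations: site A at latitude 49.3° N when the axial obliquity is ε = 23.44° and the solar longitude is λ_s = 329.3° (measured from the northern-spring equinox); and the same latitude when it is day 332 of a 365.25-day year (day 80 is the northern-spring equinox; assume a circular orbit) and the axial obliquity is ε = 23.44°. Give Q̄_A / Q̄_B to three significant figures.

Q̄_A / Q̄_B ≈ 1.79

— Configuration A (φ=+49.3°):
Solar declination: sin δ = sin ε · sin λ_s = sin 23.44° × sin 329.3° = -0.20309, so δ = -11.718°.
cos H₀ = −tan(+49.3°) tan(-11.718°) = 0.2411, H₀ = 1.3273 rad.
Bracket: H₀ sin φ sin δ + cos φ cos δ sin H₀ = 1.3273×0.75813×-0.20309 + 0.65210×0.97916×0.97049 = -0.204363 + 0.619668 = 0.415305.
Q̄ = (S₀/π) × [bracket] = (1361/π) × 0.415305 = 179.92 W/m².
— Configuration B (φ=+49.3°):
Solar longitude: λ_s = 360° × (332 − 80)/365.25 = 248.378°.
sin δ = sin 23.44° × sin 248.378° = -0.36980, so δ = -21.703°.
cos H₀ = −tan(+49.3°) tan(-21.703°) = 0.4627, H₀ = 1.0897 rad.
Bracket: H₀ sin φ sin δ + cos φ cos δ sin H₀ = 1.0897×0.75813×-0.36980 + 0.65210×0.92911×0.88650 = -0.305504 + 0.537106 = 0.231602.
Q̄ = (S₀/π) × [bracket] = (1361/π) × 0.231602 = 100.33 W/m².
Ratio Q̄_A / Q̄_B = 179.92 / 100.33 = 1.793.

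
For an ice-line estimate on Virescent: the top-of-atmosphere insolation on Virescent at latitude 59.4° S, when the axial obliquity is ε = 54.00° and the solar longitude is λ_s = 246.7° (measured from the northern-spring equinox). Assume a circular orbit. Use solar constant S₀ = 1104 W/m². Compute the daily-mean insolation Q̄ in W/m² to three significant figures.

Q̄ ≈ 706 W/m²

Solar declination: sin δ = sin ε · sin λ_s = sin 54.00° × sin 246.7° = -0.74304, so δ = -47.991°.
cos H₀ = −tan(-59.4°) tan(-47.991°) = -1.8773 ≤ −1 ⇒ polar day, H₀ = π.
Bracket: H₀ sin φ sin δ + cos φ cos δ sin H₀ = 3.1416×-0.86074×-0.74304 + 0.50904×0.66925×0.00000 = 2.009255 + 0.000000 = 2.009255.
Q̄ = (S₀/π) × [bracket] = (1104/π) × 2.009255 = 706.1 W/m².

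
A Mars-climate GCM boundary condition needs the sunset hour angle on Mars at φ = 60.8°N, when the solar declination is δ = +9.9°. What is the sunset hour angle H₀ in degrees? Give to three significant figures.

cos H₀ = −tan φ · tan δ = −tan(+60.8°) × tan(+9.900°) = -0.3123, so H₀ = 1.8884 rad = 108.20°.

H₀ = 108°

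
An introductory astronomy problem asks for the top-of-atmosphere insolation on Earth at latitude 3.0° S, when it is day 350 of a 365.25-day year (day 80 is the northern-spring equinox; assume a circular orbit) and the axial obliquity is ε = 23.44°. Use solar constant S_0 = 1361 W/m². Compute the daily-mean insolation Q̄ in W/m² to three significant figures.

Solar longitude: L_s = 360° × (350 − 80)/365.25 = 266.119°.
sin δ = sin 23.44° × sin 266.119° = -0.39688, so δ = -23.383°.
cos h₀ = −tan(-3.0°) tan(-23.383°) = -0.0227, h₀ = 1.5935 rad.
Bracket: h₀ sin ϕ sin δ + cos ϕ cos δ sin h₀ = 1.5935×-0.05234×-0.39688 + 0.99863×0.91787×0.99974 = 0.033101 + 0.916374 = 0.949475.
Q̄ = (S_0/π) × [bracket] = (1361/π) × 0.949475 = 411.3 W/m².

Q̄ ≈ 411 W/m²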